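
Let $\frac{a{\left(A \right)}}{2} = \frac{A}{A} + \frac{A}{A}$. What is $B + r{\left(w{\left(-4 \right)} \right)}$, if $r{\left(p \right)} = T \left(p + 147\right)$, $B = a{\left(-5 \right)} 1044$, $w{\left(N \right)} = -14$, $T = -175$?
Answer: $-19099$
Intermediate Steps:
$a{\left(A \right)} = 4$ ($a{\left(A \right)} = 2 \left(\frac{A}{A} + \frac{A}{A}\right) = 2 \left(1 + 1\right) = 2 \cdot 2 = 4$)
$B = 4176$ ($B = 4 \cdot 1044 = 4176$)
$r{\left(p \right)} = -25725 - 175 p$ ($r{\left(p \right)} = - 175 \left(p + 147\right) = - 175 \left(147 + p\right) = -25725 - 175 p$)
$B + r{\left(w{\left(-4 \right)} \right)} = 4176 - 23275 = -19099$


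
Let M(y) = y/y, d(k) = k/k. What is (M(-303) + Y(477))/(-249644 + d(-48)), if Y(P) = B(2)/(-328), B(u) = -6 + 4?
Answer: -165/40941452 ≈ -4.0301e-6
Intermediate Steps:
B(u) = -2
d(k) = 1
M(y) = 1
Y(P) = 1/164 (Y(P) = -2/(-328) = -2*(-1/328) = 1/164)
(M(-303) + Y(477))/(-249644 + d(-48)) = (1 + 1/164)/(-249644 + 1) = (165/164)/(-249643) = (165/164)*(-1/249643) = -165/40941452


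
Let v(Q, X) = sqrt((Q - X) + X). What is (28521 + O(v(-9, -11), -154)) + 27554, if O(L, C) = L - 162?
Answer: 55913 + 3*I ≈ 55913.0 + 3.0*I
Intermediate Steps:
v(Q, X) = sqrt(Q)
O(L, C) = -162 + L
(28521 + O(v(-9, -11), -154)) + 27554 = (28521 + (-162 + sqrt(-9))) + 27554 = (28521 + (-162 + 3*I)) + 27554 = (28359 + 3*I) + 27554 = 55913 + 3*I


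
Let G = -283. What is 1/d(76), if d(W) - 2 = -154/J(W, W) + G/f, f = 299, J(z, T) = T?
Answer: -11362/11053 ≈ -1.0280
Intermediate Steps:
d(W) = 315/299 - 154/W (d(W) = 2 + (-154/W - 283/299) = 2 + (-283/299 - 154/W) = 315/299 - 154/W)
1/d(76) = 1/(315/299 - 154/76) = 1/(315/299 - 154*1/76) = 1/(315/299 - 77/38) = 1/(-11053/11362) = -11362/11053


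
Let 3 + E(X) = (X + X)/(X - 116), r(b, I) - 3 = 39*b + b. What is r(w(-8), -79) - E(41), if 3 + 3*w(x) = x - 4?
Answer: -14468/75 ≈ -192.91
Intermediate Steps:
w(x) = -7/3 + x/3 (w(x) = -1 + (x - 4)/3 = -1 + (-4 + x)/3 = -1 + (-4/3 + x/3) = -7/3 + x/3)
r(b, I) = 3 + 40*b (r(b, I) = 3 + (39*b + b) = 3 + 40*b)
E(X) = -3 + 2*X/(-116 + X) (E(X) = -3 + (X + X)/(X - 116) = -3 + (2*X)/(-116 + X) = -3 + 2*X/(-116 + X))
r(w(-8), -79) - E(41) = (3 + 40*(-7/3 + (⅓)*(-8))) - (348 - 1*41)/(-116 + 41) = (3 + 40*(-7/3 - 8/3)) - (348 - 41)/(-75) = (3 + 40*(-5)) - (-1)*307/75 = (3 - 200) - 1*(-307/75) = -197 + 307/75 = -14468/75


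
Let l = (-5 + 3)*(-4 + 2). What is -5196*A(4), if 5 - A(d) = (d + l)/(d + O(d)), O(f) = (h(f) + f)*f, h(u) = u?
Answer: -74476/3 ≈ -24825.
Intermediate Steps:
l = 4 (l = -2*(-2) = 4)
O(f) = 2*f² (O(f) = (f + f)*f = (2*f)*f = 2*f²)
A(d) = 5 - (4 + d)/(d + 2*d²) (A(d) = 5 - (d + 4)/(d + 2*d²) = 5 - (4 + d)/(d + 2*d²))
-5196*A(4) = -10392*(-2 + 2*4 + 5*4²)/(4*(1 + 2*4)) = -10392*(-2 + 8 + 5*16)/(4*(1 + 8)) = -10392*(-2 + 8 + 80)/(4*9) = -10392*86/(4*9) = -5196*43/9 = -74476/3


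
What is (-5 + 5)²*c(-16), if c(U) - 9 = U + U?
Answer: 0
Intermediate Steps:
c(U) = 9 + 2*U (c(U) = 9 + (U + U) = 9 + 2*U)
(-5 + 5)²*c(-16) = (-5 + 5)²*(9 + 2*(-16)) = 0²*(9 - 32) = 0*(-23) = 0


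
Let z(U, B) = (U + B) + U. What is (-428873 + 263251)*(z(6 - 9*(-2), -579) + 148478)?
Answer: -24503278034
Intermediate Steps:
z(U, B) = B + 2*U (z(U, B) = (B + U) + U = B + 2*U)
(-428873 + 263251)*(z(6 - 9*(-2), -579) + 148478) = (-428873 + 263251)*((-579 + 2*(6 - 9*(-2))) + 148478) = -165622*((-579 + 2*(6 + 18)) + 148478) = -165622*((-579 + 2*24) + 148478) = -165622*((-579 + 48) + 148478) = -165622*(-531 + 148478) = -165622*147947 = -24503278034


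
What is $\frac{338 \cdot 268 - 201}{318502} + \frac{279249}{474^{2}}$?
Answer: $\frac{18208042651}{11926625892} \approx 1.5267$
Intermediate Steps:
$\frac{338 \cdot 268 - 201}{318502} + \frac{279249}{474^{2}} = \left(90584 - 201\right) \frac{1}{318502} + \frac{279249}{224676} = 90383 \cdot \frac{1}{318502} + 279249 \cdot \frac{1}{224676} = \frac{90383}{318502} + \frac{93083}{74892} = \frac{18208042651}{11926625892}$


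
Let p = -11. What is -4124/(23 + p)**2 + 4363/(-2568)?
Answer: -233723/7704 ≈ -30.338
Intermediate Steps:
-4124/(23 + p)**2 + 4363/(-2568) = -4124/(23 - 11)**2 + 4363/(-2568) = -4124/(12**2) + 4363*(-1/2568) = -4124/144 - 4363/2568 = -4124*1/144 - 4363/2568 = -1031/36 - 4363/2568 = -233723/7704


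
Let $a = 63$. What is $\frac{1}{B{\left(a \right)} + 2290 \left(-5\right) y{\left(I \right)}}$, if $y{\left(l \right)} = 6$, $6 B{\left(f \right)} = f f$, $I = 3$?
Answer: $- \frac{2}{136077} \approx -1.4698 \cdot 10^{-5}$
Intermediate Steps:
$B{\left(f \right)} = \frac{f^{2}}{6}$ ($B{\left(f \right)} = \frac{f f}{6} = \frac{f^{2}}{6}$)
$\frac{1}{B{\left(a \right)} + 2290 \left(-5\right) y{\left(I \right)}} = \frac{1}{\frac{63^{2}}{6} + 2290 \left(-5\right) 6} = \frac{1}{\frac{1}{6} \cdot 3969 - 68700} = \frac{1}{\frac{1323}{2} - 68700} = \frac{1}{- \frac{136077}{2}} = - \frac{2}{136077}$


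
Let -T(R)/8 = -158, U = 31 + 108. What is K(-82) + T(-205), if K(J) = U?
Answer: 1403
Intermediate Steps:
U = 139
K(J) = 139
T(R) = 1264 (T(R) = -8*(-158) = 1264)
K(-82) + T(-205) = 139 + 1264 = 1403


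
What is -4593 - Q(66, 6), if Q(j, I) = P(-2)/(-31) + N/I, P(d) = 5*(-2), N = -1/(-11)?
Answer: -9397969/2046 ≈ -4593.3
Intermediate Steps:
N = 1/11 (N = -1*(-1/11) = 1/11 ≈ 0.090909)
P(d) = -10
Q(j, I) = 10/31 + 1/(11*I) (Q(j, I) = -10/(-31) + 1/(11*I) = -10*(-1/31) + 1/(11*I) = 10/31 + 1/(11*I))
-4593 - Q(66, 6) = -4593 - (31 + 110*6)/(341*6) = -4593 - (31 + 660)/(341*6) = -4593 - 691/(341*6) = -4593 - 1*691/2046 = -4593 - 691/2046 = -9397969/2046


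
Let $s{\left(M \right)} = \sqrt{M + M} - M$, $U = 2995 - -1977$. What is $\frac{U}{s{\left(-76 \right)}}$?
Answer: $\frac{2486}{39} - \frac{1243 i \sqrt{38}}{741} \approx 63.744 - 10.341 i$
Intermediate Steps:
$U = 4972$ ($U = 2995 + 1977 = 4972$)
$s{\left(M \right)} = - M + \sqrt{2} \sqrt{M}$ ($s{\left(M \right)} = \sqrt{2 M} - M = \sqrt{2} \sqrt{M} - M = - M + \sqrt{2} \sqrt{M}$)
$\frac{U}{s{\left(-76 \right)}} = \frac{4972}{\left(-1\right) \left(-76\right) + \sqrt{2} \sqrt{-76}} = \frac{4972}{76 + \sqrt{2} \cdot 2 i \sqrt{19}} = \frac{4972}{76 + 2 i \sqrt{38}}$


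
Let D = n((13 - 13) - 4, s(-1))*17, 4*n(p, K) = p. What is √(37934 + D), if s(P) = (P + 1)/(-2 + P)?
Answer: 3*√4213 ≈ 194.72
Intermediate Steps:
s(P) = (1 + P)/(-2 + P)
n(p, K) = p/4
D = -17 (D = (((13 - 13) - 4)/4)*17 = ((0 - 4)/4)*17 = ((¼)*(-4))*17 = -1*17 = -17)
√(37934 + D) = √(37934 - 17) = √37917 = 3*√4213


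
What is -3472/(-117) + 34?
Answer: 7450/117 ≈ 63.675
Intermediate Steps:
-3472/(-117) + 34 = -3472*(-1)/117 + 34 = -31*(-112/117) + 34 = 3472/117 + 34 = 7450/117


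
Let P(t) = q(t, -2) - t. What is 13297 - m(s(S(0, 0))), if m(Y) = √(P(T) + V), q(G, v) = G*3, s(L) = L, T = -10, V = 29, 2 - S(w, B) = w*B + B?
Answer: 13294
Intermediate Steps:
S(w, B) = 2 - B - B*w (S(w, B) = 2 - (w*B + B) = 2 - (B*w + B) = 2 - (B + B*w) = 2 + (-B - B*w) = 2 - B - B*w)
q(G, v) = 3*G
P(t) = 2*t (P(t) = 3*t - t = 2*t)
m(Y) = 3 (m(Y) = √(2*(-10) + 29) = √(-20 + 29) = √9 = 3)
13297 - m(s(S(0, 0))) = 13297 - 1*3 = 13297 - 3 = 13294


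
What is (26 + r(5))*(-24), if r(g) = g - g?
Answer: -624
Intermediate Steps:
r(g) = 0
(26 + r(5))*(-24) = (26 + 0)*(-24) = 26*(-24) = -624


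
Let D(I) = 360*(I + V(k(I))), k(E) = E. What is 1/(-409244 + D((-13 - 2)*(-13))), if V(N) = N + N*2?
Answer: -1/128444 ≈ -7.7855e-6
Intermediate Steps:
V(N) = 3*N (V(N) = N + 2*N = 3*N)
D(I) = 1440*I (D(I) = 360*(I + 3*I) = 360*(4*I) = 1440*I)
1/(-409244 + D((-13 - 2)*(-13))) = 1/(-409244 + 1440*((-13 - 2)*(-13))) = 1/(-409244 + 1440*(-15*(-13))) = 1/(-409244 + 1440*195) = 1/(-409244 + 280800) = 1/(-128444) = -1/128444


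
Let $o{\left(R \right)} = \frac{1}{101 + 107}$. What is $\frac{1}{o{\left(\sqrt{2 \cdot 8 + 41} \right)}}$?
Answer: $208$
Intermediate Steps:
$o{\left(R \right)} = \frac{1}{208}$
$\frac{1}{o{\left(\sqrt{2 \cdot 8 + 41} \right)}} = \frac{1}{\frac{1}{208}} = 208$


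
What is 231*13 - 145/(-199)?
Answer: 597742/199 ≈ 3003.7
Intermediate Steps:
231*13 - 145/(-199) = 3003 - 145*(-1/199) = 3003 + 145/199 = 597742/199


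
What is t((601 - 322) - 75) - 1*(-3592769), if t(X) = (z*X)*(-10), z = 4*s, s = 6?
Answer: 3543809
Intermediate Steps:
z = 24 (z = 4*6 = 24)
t(X) = -240*X (t(X) = (24*X)*(-10) = -240*X)
t((601 - 322) - 75) - 1*(-3592769) = -240*((601 - 322) - 75) - 1*(-3592769) = -240*(279 - 75) + 3592769 = -240*204 + 3592769 = -48960 + 3592769 = 3543809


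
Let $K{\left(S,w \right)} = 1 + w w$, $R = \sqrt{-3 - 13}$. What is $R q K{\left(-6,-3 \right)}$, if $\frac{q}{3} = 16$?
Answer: $1920 i \approx 1920.0 i$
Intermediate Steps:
$q = 48$ ($q = 3 \cdot 16 = 48$)
$R = 4 i$ ($R = \sqrt{-16} = 4 i \approx 4.0 i$)
$K{\left(S,w \right)} = 1 + w^{2}$
$R q K{\left(-6,-3 \right)} = 4 i 48 \left(1 + \left(-3\right)^{2}\right) = 4 i 48 \left(1 + 9\right) = 4 i 48 \cdot 10 = 4 i 480 = 1920 i$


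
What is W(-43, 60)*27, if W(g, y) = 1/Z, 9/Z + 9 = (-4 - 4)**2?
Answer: 165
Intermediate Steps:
Z = 9/55 (Z = 9/(-9 + (-4 - 4)**2) = 9/(-9 + (-8)**2) = 9/(-9 + 64) = 9/55 ≈ 0.16364)
W(g, y) = 55/9 (W(g, y) = 1/(9/55) = 55/9)
W(-43, 60)*27 = (55/9)*27 = 165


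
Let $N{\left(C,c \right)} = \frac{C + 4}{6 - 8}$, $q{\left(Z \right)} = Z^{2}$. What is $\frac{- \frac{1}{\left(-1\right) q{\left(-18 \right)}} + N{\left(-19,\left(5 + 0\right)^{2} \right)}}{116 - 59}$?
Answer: $\frac{2431}{18468} \approx 0.13163$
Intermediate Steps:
$N{\left(C,c \right)} = -2 - \frac{C}{2}$ ($N{\left(C,c \right)} = \frac{4 + C}{-2} = \left(4 + C\right) \left(- \frac{1}{2}\right) = -2 - \frac{C}{2}$)
$\frac{- \frac{1}{\left(-1\right) q{\left(-18 \right)}} + N{\left(-19,\left(5 + 0\right)^{2} \right)}}{116 - 59} = \frac{- \frac{1}{\left(-1\right) \left(-18\right)^{2}} - - \frac{15}{2}}{116 - 59} = \frac{- \frac{1}{\left(-1\right) 324} + \left(-2 + \frac{19}{2}\right)}{57} = \left(- \frac{1}{-324} + \frac{15}{2}\right) \frac{1}{57} = \left(\left(-1\right) \left(- \frac{1}{324}\right) + \frac{15}{2}\right) \frac{1}{57} = \left(\frac{1}{324} + \frac{15}{2}\right) \frac{1}{57} = \frac{2431}{324} \cdot \frac{1}{57} = \frac{2431}{18468}$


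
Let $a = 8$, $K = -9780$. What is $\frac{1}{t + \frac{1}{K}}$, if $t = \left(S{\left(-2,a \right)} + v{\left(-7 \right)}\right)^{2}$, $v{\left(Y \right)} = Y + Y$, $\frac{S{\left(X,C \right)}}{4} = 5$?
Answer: $\frac{9780}{352079} \approx 0.027778$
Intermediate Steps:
$S{\left(X,C \right)} = 20$ ($S{\left(X,C \right)} = 4 \cdot 5 = 20$)
$v{\left(Y \right)} = 2 Y$
$t = 36$ ($t = \left(20 + 2 \left(-7\right)\right)^{2} = \left(20 - 14\right)^{2} = 6^{2} = 36$)
$\frac{1}{t + \frac{1}{K}} = \frac{1}{36 + \frac{1}{-9780}} = \frac{1}{36 - \frac{1}{9780}} = \frac{1}{\frac{352079}{9780}} = \frac{9780}{352079}$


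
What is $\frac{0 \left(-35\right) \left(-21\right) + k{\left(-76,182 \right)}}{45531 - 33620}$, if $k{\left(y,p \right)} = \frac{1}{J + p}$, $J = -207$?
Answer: $- \frac{1}{297775} \approx -3.3582 \cdot 10^{-6}$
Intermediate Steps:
$k{\left(y,p \right)} = \frac{1}{-207 + p}$
$\frac{0 \left(-35\right) \left(-21\right) + k{\left(-76,182 \right)}}{45531 - 33620} = \frac{0 \left(-35\right) \left(-21\right) + \frac{1}{-207 + 182}}{45531 - 33620} = \frac{0 \left(-21\right) + \frac{1}{-25}}{11911} = \left(0 - \frac{1}{25}\right) \frac{1}{11911} = \left(- \frac{1}{25}\right) \frac{1}{11911} = - \frac{1}{297775}$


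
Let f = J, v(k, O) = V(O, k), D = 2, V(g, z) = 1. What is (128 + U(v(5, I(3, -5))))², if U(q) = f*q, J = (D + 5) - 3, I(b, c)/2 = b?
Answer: 17424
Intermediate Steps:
I(b, c) = 2*b
v(k, O) = 1
J = 4 (J = (2 + 5) - 3 = 7 - 3 = 4)
f = 4
U(q) = 4*q
(128 + U(v(5, I(3, -5))))² = (128 + 4*1)² = (128 + 4)² = 132² = 17424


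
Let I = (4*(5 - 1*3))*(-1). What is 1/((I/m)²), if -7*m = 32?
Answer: 16/49 ≈ 0.32653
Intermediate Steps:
m = -32/7 (m = -⅐*32 = -32/7 ≈ -4.5714)
I = -8 (I = (4*(5 - 3))*(-1) = (4*2)*(-1) = 8*(-1) = -8)
1/((I/m)²) = 1/((-8/(-32/7))²) = 1/((-8*(-7/32))²) = 1/((7/4)²) = 1/(49/16) = 16/49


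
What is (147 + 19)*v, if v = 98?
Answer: 16268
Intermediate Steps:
(147 + 19)*v = (147 + 19)*98 = 166*98 = 16268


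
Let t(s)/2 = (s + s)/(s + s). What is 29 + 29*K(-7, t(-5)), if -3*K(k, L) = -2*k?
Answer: -319/3 ≈ -106.33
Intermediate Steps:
t(s) = 2 (t(s) = 2*((s + s)/(s + s)) = 2*((2*s)/((2*s))) = 2*((2*s)*(1/(2*s))) = 2*1 = 2)
K(k, L) = 2*k/3 (K(k, L) = -(-2)*k/3 = 2*k/3)
29 + 29*K(-7, t(-5)) = 29 + 29*((⅔)*(-7)) = 29 + 29*(-14/3) = 29 - 406/3 = -319/3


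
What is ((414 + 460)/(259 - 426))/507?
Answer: -874/84669 ≈ -0.010323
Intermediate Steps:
((414 + 460)/(259 - 426))/507 = (874/(-167))*(1/507) = (874*(-1/167))*(1/507) = -874/167*1/507 = -874/84669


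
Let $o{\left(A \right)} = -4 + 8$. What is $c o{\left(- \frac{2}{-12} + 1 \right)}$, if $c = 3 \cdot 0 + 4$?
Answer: $16$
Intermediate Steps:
$o{\left(A \right)} = 4$
$c = 4$ ($c = 0 + 4 = 4$)
$c o{\left(- \frac{2}{-12} + 1 \right)} = 4 \cdot 4 = 16$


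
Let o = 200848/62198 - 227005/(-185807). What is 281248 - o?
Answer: 1625141068971801/5778411893 ≈ 2.8124e+5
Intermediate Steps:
o = 25719110663/5778411893 (o = 200848*(1/62198) - 227005*(-1/185807) = 100424/31099 + 227005/185807 = 25719110663/5778411893 ≈ 4.4509)
281248 - o = 281248 - 1*25719110663/5778411893 = 281248 - 25719110663/5778411893 = 1625141068971801/5778411893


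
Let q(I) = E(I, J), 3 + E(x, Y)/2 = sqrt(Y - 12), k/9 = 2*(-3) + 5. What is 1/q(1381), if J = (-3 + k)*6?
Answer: -1/62 - I*sqrt(21)/93 ≈ -0.016129 - 0.049275*I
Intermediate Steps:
k = -9 (k = 9*(2*(-3) + 5) = 9*(-6 + 5) = 9*(-1) = -9)
J = -72 (J = (-3 - 9)*6 = -12*6 = -72)
E(x, Y) = -6 + 2*sqrt(-12 + Y) (E(x, Y) = -6 + 2*sqrt(Y - 12) = -6 + 2*sqrt(-12 + Y))
q(I) = -6 + 4*I*sqrt(21) (q(I) = -6 + 2*sqrt(-12 - 72) = -6 + 2*sqrt(-84) = -6 + 2*(2*I*sqrt(21)) = -6 + 4*I*sqrt(21))
1/q(1381) = 1/(-6 + 4*I*sqrt(21))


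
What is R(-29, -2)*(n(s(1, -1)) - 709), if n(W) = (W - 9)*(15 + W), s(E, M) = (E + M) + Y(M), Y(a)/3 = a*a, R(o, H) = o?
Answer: 23693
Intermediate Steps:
Y(a) = 3*a**2 (Y(a) = 3*(a*a) = 3*a**2)
s(E, M) = E + M + 3*M**2 (s(E, M) = (E + M) + 3*M**2 = E + M + 3*M**2)
n(W) = (-9 + W)*(15 + W)
R(-29, -2)*(n(s(1, -1)) - 709) = -29*((-135 + (1 - 1 + 3*(-1)**2)**2 + 6*(1 - 1 + 3*(-1)**2)) - 709) = -29*((-135 + (1 - 1 + 3*1)**2 + 6*(1 - 1 + 3*1)) - 709) = -29*((-135 + (1 - 1 + 3)**2 + 6*(1 - 1 + 3)) - 709) = -29*((-135 + 3**2 + 6*3) - 709) = -29*((-135 + 9 + 18) - 709) = -29*(-108 - 709) = -29*(-817) = 23693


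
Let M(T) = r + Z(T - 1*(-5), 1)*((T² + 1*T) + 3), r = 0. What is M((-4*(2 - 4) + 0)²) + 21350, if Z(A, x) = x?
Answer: 25513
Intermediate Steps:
M(T) = 3 + T + T² (M(T) = 0 + 1*((T² + 1*T) + 3) = 0 + 1*((T² + T) + 3) = 0 + 1*((T + T²) + 3) = 0 + 1*(3 + T + T²) = 0 + (3 + T + T²) = 3 + T + T²)
M((-4*(2 - 4) + 0)²) + 21350 = (3 + (-4*(2 - 4) + 0)² + ((-4*(2 - 4) + 0)²)²) + 21350 = (3 + (-4*(-2) + 0)² + ((-4*(-2) + 0)²)²) + 21350 = (3 + (8 + 0)² + ((8 + 0)²)²) + 21350 = (3 + 8² + (8²)²) + 21350 = (3 + 64 + 64²) + 21350 = (3 + 64 + 4096) + 21350 = 4163 + 21350 = 25513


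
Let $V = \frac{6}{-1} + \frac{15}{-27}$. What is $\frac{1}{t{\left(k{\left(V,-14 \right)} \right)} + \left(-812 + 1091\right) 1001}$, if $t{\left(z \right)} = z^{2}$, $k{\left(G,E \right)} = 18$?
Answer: $\frac{1}{279603} \approx 3.5765 \cdot 10^{-6}$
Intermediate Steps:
$V = - \frac{59}{9}$ ($V = 6 \left(-1\right) + 15 \left(- \frac{1}{27}\right) = -6 - \frac{5}{9} = - \frac{59}{9} \approx -6.5556$)
$\frac{1}{t{\left(k{\left(V,-14 \right)} \right)} + \left(-812 + 1091\right) 1001} = \frac{1}{18^{2} + \left(-812 + 1091\right) 1001} = \frac{1}{324 + 279 \cdot 1001} = \frac{1}{324 + 279279} = \frac{1}{279603}$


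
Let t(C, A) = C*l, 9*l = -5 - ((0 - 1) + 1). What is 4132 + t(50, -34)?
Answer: 36938/9 ≈ 4104.2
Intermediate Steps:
l = -5/9 (l = (-5 - ((0 - 1) + 1))/9 = (-5 - (-1 + 1))/9 = (-5 - 1*0)/9 = (-5 + 0)/9 = (⅑)*(-5) = -5/9 ≈ -0.55556)
t(C, A) = -5*C/9 (t(C, A) = C*(-5/9) = -5*C/9)
4132 + t(50, -34) = 4132 - 5/9*50 = 4132 - 250/9 = 36938/9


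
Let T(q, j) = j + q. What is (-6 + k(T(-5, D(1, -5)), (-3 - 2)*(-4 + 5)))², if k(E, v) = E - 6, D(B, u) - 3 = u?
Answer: 361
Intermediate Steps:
D(B, u) = 3 + u
k(E, v) = -6 + E
(-6 + k(T(-5, D(1, -5)), (-3 - 2)*(-4 + 5)))² = (-6 + (-6 + ((3 - 5) - 5)))² = (-6 + (-6 + (-2 - 5)))² = (-6 + (-6 - 7))² = (-6 - 13)² = (-19)² = 361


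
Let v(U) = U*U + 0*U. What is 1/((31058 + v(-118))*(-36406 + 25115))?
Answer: -1/507891762 ≈ -1.9689e-9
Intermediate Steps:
v(U) = U² (v(U) = U² + 0 = U²)
1/((31058 + v(-118))*(-36406 + 25115)) = 1/((31058 + (-118)²)*(-36406 + 25115)) = 1/((31058 + 13924)*(-11291)) = 1/(44982*(-11291)) = 1/(-507891762) = -1/507891762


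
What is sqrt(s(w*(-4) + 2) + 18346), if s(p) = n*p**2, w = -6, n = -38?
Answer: I*sqrt(7342) ≈ 85.685*I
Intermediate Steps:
s(p) = -38*p**2
sqrt(s(w*(-4) + 2) + 18346) = sqrt(-38*(-6*(-4) + 2)**2 + 18346) = sqrt(-38*(24 + 2)**2 + 18346) = sqrt(-38*26**2 + 18346) = sqrt(-38*676 + 18346) = sqrt(-25688 + 18346) = sqrt(-7342) = I*sqrt(7342)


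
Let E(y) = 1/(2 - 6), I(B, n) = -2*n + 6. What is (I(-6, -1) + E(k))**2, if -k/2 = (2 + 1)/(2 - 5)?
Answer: 961/16 ≈ 60.063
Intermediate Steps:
k = 2 (k = -2*(2 + 1)/(2 - 5) = -6/(-3) = -6*(-1)/3 = -2*(-1) = 2)
I(B, n) = 6 - 2*n
E(y) = -1/4 (E(y) = 1/(-4) = -1/4)
(I(-6, -1) + E(k))**2 = ((6 - 2*(-1)) - 1/4)**2 = ((6 + 2) - 1/4)**2 = (8 - 1/4)**2 = (31/4)**2 = 961/16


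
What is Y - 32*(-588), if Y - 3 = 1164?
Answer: 19983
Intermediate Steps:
Y = 1167 (Y = 3 + 1164 = 1167)
Y - 32*(-588) = 1167 - 32*(-588) = 1167 + 18816 = 19983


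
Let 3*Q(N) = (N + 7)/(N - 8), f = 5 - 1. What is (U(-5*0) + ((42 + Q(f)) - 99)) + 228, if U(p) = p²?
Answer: 2041/12 ≈ 170.08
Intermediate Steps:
f = 4
Q(N) = (7 + N)/(3*(-8 + N)) (Q(N) = ((N + 7)/(N - 8))/3 = ((7 + N)/(-8 + N))/3 = (7 + N)/(3*(-8 + N)))
(U(-5*0) + ((42 + Q(f)) - 99)) + 228 = ((-5*0)² + ((42 + (7 + 4)/(3*(-8 + 4))) - 99)) + 228 = (0² + ((42 + (⅓)*11/(-4)) - 99)) + 228 = (0 + ((42 + (⅓)*(-¼)*11) - 99)) + 228 = (0 + ((42 - 11/12) - 99)) + 228 = (0 + (493/12 - 99)) + 228 = (0 - 695/12) + 228 = -695/12 + 228 = 2041/12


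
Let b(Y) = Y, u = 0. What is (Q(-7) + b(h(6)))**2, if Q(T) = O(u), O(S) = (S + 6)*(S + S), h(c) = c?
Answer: 36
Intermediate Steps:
O(S) = 2*S*(6 + S) (O(S) = (6 + S)*(2*S) = 2*S*(6 + S))
Q(T) = 0 (Q(T) = 2*0*(6 + 0) = 2*0*6 = 0)
(Q(-7) + b(h(6)))**2 = (0 + 6)**2 = 6**2 = 36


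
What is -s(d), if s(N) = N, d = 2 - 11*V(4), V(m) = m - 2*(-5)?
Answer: 152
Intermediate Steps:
V(m) = 10 + m (V(m) = m + 10 = 10 + m)
d = -152 (d = 2 - 11*(10 + 4) = 2 - 11*14 = 2 - 154 = -152)
-s(d) = -1*(-152) = 152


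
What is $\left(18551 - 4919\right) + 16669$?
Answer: $30301$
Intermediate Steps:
$\left(18551 - 4919\right) + 16669 = 13632 + 16669 = 30301$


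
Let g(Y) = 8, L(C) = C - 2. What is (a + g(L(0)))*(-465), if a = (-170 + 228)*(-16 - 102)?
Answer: 3178740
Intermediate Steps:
L(C) = -2 + C
a = -6844 (a = 58*(-118) = -6844)
(a + g(L(0)))*(-465) = (-6844 + 8)*(-465) = -6836*(-465) = 3178740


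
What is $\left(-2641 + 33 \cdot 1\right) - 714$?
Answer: $-3322$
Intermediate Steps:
$\left(-2641 + 33 \cdot 1\right) - 714 = \left(-2641 + 33\right) - 714 = -2608 - 714 = -3322$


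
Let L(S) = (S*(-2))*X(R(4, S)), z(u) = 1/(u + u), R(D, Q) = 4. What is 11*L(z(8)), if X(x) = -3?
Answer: 33/8 ≈ 4.1250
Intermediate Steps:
z(u) = 1/(2*u)
L(S) = 6*S (L(S) = (S*(-2))*(-3) = -2*S*(-3) = 6*S)
11*L(z(8)) = 11*(6*((1/2)/8)) = 11*(6*((1/2)*(1/8))) = 11*(6*(1/16)) = 11*(3/8) = 33/8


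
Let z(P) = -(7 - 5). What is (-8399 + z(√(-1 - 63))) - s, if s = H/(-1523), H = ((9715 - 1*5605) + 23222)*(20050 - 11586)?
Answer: 218543325/1523 ≈ 1.4350e+5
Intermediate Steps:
z(P) = -2 (z(P) = -1*2 = -2)
H = 231338048 (H = ((9715 - 5605) + 23222)*8464 = (4110 + 23222)*8464 = 27332*8464 = 231338048)
s = -231338048/1523 (s = 231338048/(-1523) = 231338048*(-1/1523) = -231338048/1523 ≈ -1.5190e+5)
(-8399 + z(√(-1 - 63))) - s = (-8399 - 2) - 1*(-231338048/1523) = -8401 + 231338048/1523 = 218543325/1523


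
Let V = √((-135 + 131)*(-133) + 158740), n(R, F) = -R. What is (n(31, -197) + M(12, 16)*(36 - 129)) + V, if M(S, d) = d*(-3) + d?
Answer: 2945 + 2*√39818 ≈ 3344.1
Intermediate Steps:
M(S, d) = -2*d (M(S, d) = -3*d + d = -2*d)
V = 2*√39818 (V = √(-4*(-133) + 158740) = √(532 + 158740) = √159272 = 2*√39818 ≈ 399.09)
(n(31, -197) + M(12, 16)*(36 - 129)) + V = (-1*31 + (-2*16)*(36 - 129)) + 2*√39818 = (-31 - 32*(-93)) + 2*√39818 = (-31 + 2976) + 2*√39818 = 2945 + 2*√39818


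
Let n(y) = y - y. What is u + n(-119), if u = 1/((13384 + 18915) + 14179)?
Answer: 1/46478 ≈ 2.1516e-5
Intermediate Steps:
n(y) = 0
u = 1/46478 (u = 1/(32299 + 14179) = 1/46478 ≈ 2.1516e-5)
u + n(-119) = 1/46478 + 0 = 1/46478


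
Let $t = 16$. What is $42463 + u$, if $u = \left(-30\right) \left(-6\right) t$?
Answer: $45343$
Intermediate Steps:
$u = 2880$ ($u = \left(-30\right) \left(-6\right) 16 = 180 \cdot 16 = 2880$)
$42463 + u = 42463 + 2880 = 45343$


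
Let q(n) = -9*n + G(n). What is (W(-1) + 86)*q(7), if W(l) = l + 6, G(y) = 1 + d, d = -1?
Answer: -5733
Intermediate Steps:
G(y) = 0 (G(y) = 1 - 1 = 0)
W(l) = 6 + l
q(n) = -9*n (q(n) = -9*n + 0 = -9*n)
(W(-1) + 86)*q(7) = ((6 - 1) + 86)*(-9*7) = (5 + 86)*(-63) = 91*(-63) = -5733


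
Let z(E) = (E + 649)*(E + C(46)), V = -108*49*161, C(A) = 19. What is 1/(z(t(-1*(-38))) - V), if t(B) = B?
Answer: 1/891171 ≈ 1.1221e-6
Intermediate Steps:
V = -852012 (V = -5292*161 = -852012)
z(E) = (19 + E)*(649 + E) (z(E) = (E + 649)*(E + 19) = (649 + E)*(19 + E) = (19 + E)*(649 + E))
1/(z(t(-1*(-38))) - V) = 1/((12331 + (-1*(-38))² + 668*(-1*(-38))) - 1*(-852012)) = 1/((12331 + 38² + 668*38) + 852012) = 1/((12331 + 1444 + 25384) + 852012) = 1/(39159 + 852012) = 1/891171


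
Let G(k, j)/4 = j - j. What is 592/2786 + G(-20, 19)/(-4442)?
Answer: 296/1393 ≈ 0.21249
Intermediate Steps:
G(k, j) = 0 (G(k, j) = 4*(j - j) = 4*0 = 0)
592/2786 + G(-20, 19)/(-4442) = 592/2786 + 0/(-4442) = 592*(1/2786) + 0*(-1/4442) = 296/1393 + 0 = 296/1393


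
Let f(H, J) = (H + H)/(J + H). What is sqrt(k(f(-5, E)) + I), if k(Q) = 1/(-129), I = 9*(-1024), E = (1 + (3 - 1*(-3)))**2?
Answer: I*sqrt(153363585)/129 ≈ 96.0*I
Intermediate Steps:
E = 49 (E = (1 + (3 + 3))**2 = (1 + 6)**2 = 7**2 = 49)
f(H, J) = 2*H/(H + J) (f(H, J) = (2*H)/(H + J) = 2*H/(H + J))
I = -9216
k(Q) = -1/129
sqrt(k(f(-5, E)) + I) = sqrt(-1/129 - 9216) = sqrt(-1188865/129) = I*sqrt(153363585)/129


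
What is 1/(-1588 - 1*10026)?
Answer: -1/11614 ≈ -8.6103e-5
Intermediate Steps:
1/(-1588 - 1*10026) = 1/(-1588 - 10026) = 1/(-11614) = -1/11614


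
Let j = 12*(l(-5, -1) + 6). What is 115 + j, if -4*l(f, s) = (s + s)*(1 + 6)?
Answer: 229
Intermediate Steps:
l(f, s) = -7*s/2 (l(f, s) = -(s + s)*(1 + 6)/4 = -2*s*7/4 = -7*s/2)
j = 114 (j = 12*(-7/2*(-1) + 6) = 12*(7/2 + 6) = 12*(19/2) = 114)
115 + j = 115 + 114 = 229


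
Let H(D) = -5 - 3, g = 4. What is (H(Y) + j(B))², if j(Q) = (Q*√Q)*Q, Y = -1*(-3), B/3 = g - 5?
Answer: (8 - 9*I*√3)² ≈ -179.0 - 249.42*I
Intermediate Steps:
B = -3 (B = 3*(4 - 5) = 3*(-1) = -3)
Y = 3
H(D) = -8
j(Q) = Q^(5/2) (j(Q) = Q^(3/2)*Q = Q^(5/2))
(H(Y) + j(B))² = (-8 + (-3)^(5/2))² = (-8 + 9*I*√3)²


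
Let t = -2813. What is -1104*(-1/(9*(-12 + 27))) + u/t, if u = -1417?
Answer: 1098949/126585 ≈ 8.6815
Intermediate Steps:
-1104*(-1/(9*(-12 + 27))) + u/t = -1104*(-1/(9*(-12 + 27))) - 1417/(-2813) = -1104/(15*(-9)) - 1417*(-1/2813) = -1104/(-135) + 1417/2813 = -1104*(-1/135) + 1417/2813 = 368/45 + 1417/2813 = 1098949/126585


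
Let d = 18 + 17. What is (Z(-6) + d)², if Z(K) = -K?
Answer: 1681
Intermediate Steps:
d = 35
(Z(-6) + d)² = (-1*(-6) + 35)² = (6 + 35)² = 41² = 1681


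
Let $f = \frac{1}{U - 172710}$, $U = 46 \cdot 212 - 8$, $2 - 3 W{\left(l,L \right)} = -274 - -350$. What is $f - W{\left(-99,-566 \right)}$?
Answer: $\frac{4019827}{162966} \approx 24.667$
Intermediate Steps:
$W{\left(l,L \right)} = - \frac{74}{3}$ ($W{\left(l,L \right)} = \frac{2}{3} - \frac{-274 - -350}{3} = \frac{2}{3} - \frac{-274 + 350}{3} = \frac{2}{3} - \frac{76}{3} = - \frac{74}{3}$)
$U = 9744$ ($U = 9752 - 8 = 9744$)
$f = - \frac{1}{162966}$ ($f = \frac{1}{9744 - 172710} = \frac{1}{-162966} = - \frac{1}{162966} \approx -6.1363 \cdot 10^{-6}$)
$f - W{\left(-99,-566 \right)} = - \frac{1}{162966} - - \frac{74}{3} = - \frac{1}{162966} + \frac{74}{3} = \frac{4019827}{162966}$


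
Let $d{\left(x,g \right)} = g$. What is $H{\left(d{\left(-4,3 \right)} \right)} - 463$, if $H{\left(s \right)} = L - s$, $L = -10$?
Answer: $-476$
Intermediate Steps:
$H{\left(s \right)} = -10 - s$
$H{\left(d{\left(-4,3 \right)} \right)} - 463 = \left(-10 - 3\right) - 463 = -13 - 463 = -476$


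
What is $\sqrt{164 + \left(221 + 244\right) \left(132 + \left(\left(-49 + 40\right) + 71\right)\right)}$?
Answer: $\sqrt{90374} \approx 300.62$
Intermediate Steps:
$\sqrt{164 + \left(221 + 244\right) \left(132 + \left(\left(-49 + 40\right) + 71\right)\right)} = \sqrt{164 + 465 \left(132 + \left(-9 + 71\right)\right)} = \sqrt{164 + 465 \left(132 + 62\right)} = \sqrt{164 + 465 \cdot 194} = \sqrt{164 + 90210} = \sqrt{90374}$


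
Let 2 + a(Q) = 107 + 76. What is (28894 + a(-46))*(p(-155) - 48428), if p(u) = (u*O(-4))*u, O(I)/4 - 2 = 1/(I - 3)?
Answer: 26467088800/7 ≈ 3.7810e+9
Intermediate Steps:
O(I) = 8 + 4/(-3 + I) (O(I) = 8 + 4/(I - 3) = 8 + 4/(-3 + I))
a(Q) = 181 (a(Q) = -2 + (107 + 76) = -2 + 183 = 181)
p(u) = 52*u**2/7 (p(u) = (u*(4*(-5 + 2*(-4))/(-3 - 4)))*u = (u*(4*(-5 - 8)/(-7)))*u = (u*(4*(-1/7)*(-13)))*u = (u*(52/7))*u = (52*u/7)*u = 52*u**2/7)
(28894 + a(-46))*(p(-155) - 48428) = (28894 + 181)*((52/7)*(-155)**2 - 48428) = 29075*((52/7)*24025 - 48428) = 29075*(1249300/7 - 48428) = 29075*(910304/7) = 26467088800/7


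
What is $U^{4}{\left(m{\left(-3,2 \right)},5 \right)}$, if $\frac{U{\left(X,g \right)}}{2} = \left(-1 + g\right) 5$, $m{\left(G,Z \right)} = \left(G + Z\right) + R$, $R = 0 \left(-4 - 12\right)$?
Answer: $2560000$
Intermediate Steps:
$R = 0$ ($R = 0 \left(-4 - 12\right) = 0 \left(-16\right) = 0$)
$m{\left(G,Z \right)} = G + Z$ ($m{\left(G,Z \right)} = \left(G + Z\right) + 0 = G + Z$)
$U{\left(X,g \right)} = -10 + 10 g$ ($U{\left(X,g \right)} = 2 \left(-1 + g\right) 5 = 2 \left(-5 + 5 g\right) = -10 + 10 g$)
$U^{4}{\left(m{\left(-3,2 \right)},5 \right)} = \left(-10 + 10 \cdot 5\right)^{4} = \left(-10 + 50\right)^{4} = 40^{4} = 2560000$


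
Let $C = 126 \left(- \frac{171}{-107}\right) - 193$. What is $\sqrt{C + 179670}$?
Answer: $\frac{\sqrt{2057137595}}{107} \approx 423.88$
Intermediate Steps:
$C = \frac{895}{107}$ ($C = 126 \left(\left(-171\right) \left(- \frac{1}{107}\right)\right) - 193 = 126 \cdot \frac{171}{107} - 193 = \frac{21546}{107} - 193 = \frac{895}{107} \approx 8.3645$)
$\sqrt{C + 179670} = \sqrt{\frac{895}{107} + 179670} = \sqrt{\frac{19225585}{107}} = \frac{\sqrt{2057137595}}{107}$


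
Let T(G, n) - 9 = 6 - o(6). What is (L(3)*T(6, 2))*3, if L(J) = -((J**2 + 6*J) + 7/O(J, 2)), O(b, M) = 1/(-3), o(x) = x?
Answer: -162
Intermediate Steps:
T(G, n) = 9 (T(G, n) = 9 + (6 - 1*6) = 9 + (6 - 6) = 9 + 0 = 9)
O(b, M) = -1/3
L(J) = 21 - J**2 - 6*J (L(J) = -((J**2 + 6*J) + 7/(-1/3)) = -((J**2 + 6*J) + 7*(-3)) = -((J**2 + 6*J) - 21) = -(-21 + J**2 + 6*J) = 21 - J**2 - 6*J)
(L(3)*T(6, 2))*3 = ((21 - 1*3**2 - 6*3)*9)*3 = ((21 - 1*9 - 18)*9)*3 = ((21 - 9 - 18)*9)*3 = -6*9*3 = -54*3 = -162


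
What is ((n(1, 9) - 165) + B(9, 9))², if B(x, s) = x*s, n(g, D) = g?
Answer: 6889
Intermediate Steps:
B(x, s) = s*x
((n(1, 9) - 165) + B(9, 9))² = ((1 - 165) + 9*9)² = (-164 + 81)² = (-83)² = 6889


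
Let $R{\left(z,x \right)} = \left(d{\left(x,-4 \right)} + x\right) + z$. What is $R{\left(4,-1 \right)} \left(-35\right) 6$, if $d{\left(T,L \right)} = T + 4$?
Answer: $-1260$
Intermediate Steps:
$d{\left(T,L \right)} = 4 + T$
$R{\left(z,x \right)} = 4 + z + 2 x$ ($R{\left(z,x \right)} = \left(\left(4 + x\right) + x\right) + z = \left(4 + 2 x\right) + z = 4 + z + 2 x$)
$R{\left(4,-1 \right)} \left(-35\right) 6 = \left(4 + 4 + 2 \left(-1\right)\right) \left(-35\right) 6 = \left(4 + 4 - 2\right) \left(-35\right) 6 = 6 \left(-35\right) 6 = \left(-210\right) 6 = -1260$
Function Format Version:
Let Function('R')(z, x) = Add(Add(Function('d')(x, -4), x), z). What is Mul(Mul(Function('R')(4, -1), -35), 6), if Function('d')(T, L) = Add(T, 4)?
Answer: -1260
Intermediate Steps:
Function('d')(T, L) = Add(4, T)
Function('R')(z, x) = Add(4, z, Mul(2, x)) (Function('R')(z, x) = Add(Add(Add(4, x), x), z) = Add(Add(4, Mul(2, x)), z) = Add(4, z, Mul(2, x)))
Mul(Mul(Function('R')(4, -1), -35), 6) = Mul(Mul(Add(4, 4, Mul(2, -1)), -35), 6) = Mul(Mul(Add(4, 4, -2), -35), 6) = Mul(Mul(6, -35), 6) = Mul(-210, 6) = -1260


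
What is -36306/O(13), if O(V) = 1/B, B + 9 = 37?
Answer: -1016568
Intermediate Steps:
B = 28 (B = -9 + 37 = 28)
O(V) = 1/28
-36306/O(13) = -36306/1/28 = -36306*28 = -1016568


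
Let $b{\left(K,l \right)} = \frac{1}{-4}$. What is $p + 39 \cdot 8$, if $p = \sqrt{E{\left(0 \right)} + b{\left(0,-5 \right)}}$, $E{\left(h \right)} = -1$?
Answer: $312 + \frac{i \sqrt{5}}{2} \approx 312.0 + 1.118 i$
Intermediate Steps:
$b{\left(K,l \right)} = - \frac{1}{4}$
$p = \frac{i \sqrt{5}}{2}$ ($p = \sqrt{-1 - \frac{1}{4}} = \sqrt{- \frac{5}{4}} = \frac{i \sqrt{5}}{2} \approx 1.118 i$)
$p + 39 \cdot 8 = \frac{i \sqrt{5}}{2} + 39 \cdot 8 = \frac{i \sqrt{5}}{2} + 312 = 312 + \frac{i \sqrt{5}}{2}$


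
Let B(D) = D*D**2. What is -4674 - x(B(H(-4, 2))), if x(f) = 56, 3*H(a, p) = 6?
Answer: -4730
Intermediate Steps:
H(a, p) = 2 (H(a, p) = (1/3)*6 = 2)
B(D) = D**3
-4674 - x(B(H(-4, 2))) = -4674 - 1*56 = -4674 - 56 = -4730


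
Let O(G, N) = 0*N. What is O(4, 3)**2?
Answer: 0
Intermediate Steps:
O(G, N) = 0
O(4, 3)**2 = 0**2 = 0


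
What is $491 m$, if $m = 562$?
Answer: $275942$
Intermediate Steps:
$491 m = 491 \cdot 562 = 275942$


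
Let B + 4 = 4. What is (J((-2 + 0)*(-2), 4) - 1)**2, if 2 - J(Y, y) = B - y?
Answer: 25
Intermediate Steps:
B = 0 (B = -4 + 4 = 0)
J(Y, y) = 2 + y (J(Y, y) = 2 - (0 - y) = 2 - (-1)*y = 2 + y)
(J((-2 + 0)*(-2), 4) - 1)**2 = ((2 + 4) - 1)**2 = (6 - 1)**2 = 5**2 = 25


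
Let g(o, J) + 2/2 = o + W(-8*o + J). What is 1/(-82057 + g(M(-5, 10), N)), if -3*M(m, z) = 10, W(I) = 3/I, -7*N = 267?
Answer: -723/59330533 ≈ -1.2186e-5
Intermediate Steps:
N = -267/7 (N = -⅐*267 = -267/7 ≈ -38.143)
M(m, z) = -10/3 (M(m, z) = -⅓*10 = -10/3)
g(o, J) = -1 + o + 3/(J - 8*o) (g(o, J) = -1 + (o + 3/(-8*o + J)) = -1 + (o + 3/(J - 8*o)) = -1 + o + 3/(J - 8*o))
1/(-82057 + g(M(-5, 10), N)) = 1/(-82057 + (3 + (-1 - 10/3)*(-267/7 - 8*(-10/3)))/(-267/7 - 8*(-10/3))) = 1/(-82057 + (3 - 13*(-267/7 + 80/3)/3)/(-267/7 + 80/3)) = 1/(-82057 + (3 - 13/3*(-241/21))/(-241/21)) = 1/(-82057 - 21*(3 + 3133/63)/241) = 1/(-82057 - 21/241*3322/63) = 1/(-82057 - 3322/723) = 1/(-59330533/723) = -723/59330533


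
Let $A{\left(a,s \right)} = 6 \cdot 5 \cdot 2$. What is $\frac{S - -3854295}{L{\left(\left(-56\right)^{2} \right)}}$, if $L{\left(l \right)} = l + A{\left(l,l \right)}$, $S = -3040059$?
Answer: $\frac{203559}{799} \approx 254.77$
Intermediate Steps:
$A{\left(a,s \right)} = 60$ ($A{\left(a,s \right)} = 30 \cdot 2 = 60$)
$L{\left(l \right)} = 60 + l$ ($L{\left(l \right)} = l + 60 = 60 + l$)
$\frac{S - -3854295}{L{\left(\left(-56\right)^{2} \right)}} = \frac{-3040059 - -3854295}{60 + \left(-56\right)^{2}} = \frac{-3040059 + 3854295}{60 + 3136} = \frac{814236}{3196} = 814236 \cdot \frac{1}{3196} = \frac{203559}{799}$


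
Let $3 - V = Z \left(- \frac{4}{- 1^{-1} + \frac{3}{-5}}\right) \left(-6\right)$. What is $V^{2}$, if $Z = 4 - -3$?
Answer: $11664$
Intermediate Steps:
$Z = 7$ ($Z = 4 + 3 = 7$)
$V = 108$ ($V = 3 - 7 \left(- \frac{4}{- 1^{-1} + \frac{3}{-5}}\right) \left(-6\right) = 3 - 7 \left(- \frac{4}{\left(-1\right) 1 + 3 \left(- \frac{1}{5}\right)}\right) \left(-6\right) = 3 - 7 \left(- \frac{4}{-1 - \frac{3}{5}}\right) \left(-6\right) = 3 - 7 \left(- \frac{4}{- \frac{8}{5}}\right) \left(-6\right) = 3 - 7 \left(\left(-4\right) \left(- \frac{5}{8}\right)\right) \left(-6\right) = 3 - 7 \cdot \frac{5}{2} \left(-6\right) = 3 - \frac{35}{2} \left(-6\right) = 3 - -105 = 3 + 105 = 108$)
$V^{2} = 108^{2} = 11664$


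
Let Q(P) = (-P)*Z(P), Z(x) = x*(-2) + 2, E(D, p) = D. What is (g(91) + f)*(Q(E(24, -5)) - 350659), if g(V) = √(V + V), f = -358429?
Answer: 125290649095 - 349555*√182 ≈ 1.2529e+11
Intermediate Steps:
Z(x) = 2 - 2*x (Z(x) = -2*x + 2 = 2 - 2*x)
g(V) = √2*√V (g(V) = √(2*V) = √2*√V)
Q(P) = -P*(2 - 2*P) (Q(P) = (-P)*(2 - 2*P) = -P*(2 - 2*P))
(g(91) + f)*(Q(E(24, -5)) - 350659) = (√2*√91 - 358429)*(2*24*(-1 + 24) - 350659) = (√182 - 358429)*(2*24*23 - 350659) = (-358429 + √182)*(1104 - 350659) = (-358429 + √182)*(-349555) = 125290649095 - 349555*√182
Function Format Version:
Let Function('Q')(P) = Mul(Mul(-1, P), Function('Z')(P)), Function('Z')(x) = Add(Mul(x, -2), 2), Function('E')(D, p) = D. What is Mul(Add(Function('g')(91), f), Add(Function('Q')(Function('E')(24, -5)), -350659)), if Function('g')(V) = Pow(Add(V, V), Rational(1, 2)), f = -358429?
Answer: Add(125290649095, Mul(-349555, Pow(182, Rational(1, 2)))) ≈ 1.2529e+11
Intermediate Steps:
Function('Z')(x) = Add(2, Mul(-2, x)) (Function('Z')(x) = Add(Mul(-2, x), 2) = Add(2, Mul(-2, x)))
Function('g')(V) = Mul(Pow(2, Rational(1, 2)), Pow(V, Rational(1, 2))) (Function('g')(V) = Pow(Mul(2, V), Rational(1, 2)) = Mul(Pow(2, Rational(1, 2)), Pow(V, Rational(1, 2))))
Function('Q')(P) = Mul(-1, P, Add(2, Mul(-2, P))) (Function('Q')(P) = Mul(Mul(-1, P), Add(2, Mul(-2, P))) = Mul(-1, P, Add(2, Mul(-2, P))))
Mul(Add(Function('g')(91), f), Add(Function('Q')(Function('E')(24, -5)), -350659)) = Mul(Add(Mul(Pow(2, Rational(1, 2)), Pow(91, Rational(1, 2))), -358429), Add(Mul(2, 24, Add(-1, 24)), -350659)) = Mul(Add(Pow(182, Rational(1, 2)), -358429), Add(Mul(2, 24, 23), -350659)) = Mul(Add(-358429, Pow(182, Rational(1, 2))), Add(1104, -350659)) = Mul(Add(-358429, Pow(182, Rational(1, 2))), -349555) = Add(125290649095, Mul(-349555, Pow(182, Rational(1, 2))))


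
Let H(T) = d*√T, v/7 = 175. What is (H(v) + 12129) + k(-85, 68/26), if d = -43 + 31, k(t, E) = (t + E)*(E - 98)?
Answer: 3306861/169 ≈ 19567.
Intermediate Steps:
v = 1225 (v = 7*175 = 1225)
k(t, E) = (-98 + E)*(E + t) (k(t, E) = (E + t)*(-98 + E) = (-98 + E)*(E + t))
d = -12
H(T) = -12*√T
(H(v) + 12129) + k(-85, 68/26) = (-12*√1225 + 12129) + ((68/26)² - 6664/26 - 98*(-85) + (68/26)*(-85)) = (-12*35 + 12129) + ((68*(1/26))² - 6664/26 + 8330 + (68*(1/26))*(-85)) = (-420 + 12129) + ((34/13)² - 98*34/13 + 8330 + (34/13)*(-85)) = 11709 + (1156/169 - 3332/13 + 8330 - 2890/13) = 11709 + 1328040/169 = 3306861/169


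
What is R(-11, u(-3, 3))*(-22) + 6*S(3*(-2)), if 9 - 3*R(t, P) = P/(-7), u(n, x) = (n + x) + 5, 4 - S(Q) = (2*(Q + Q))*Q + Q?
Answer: -18380/21 ≈ -875.24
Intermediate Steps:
S(Q) = 4 - Q - 4*Q**2 (S(Q) = 4 - ((2*(Q + Q))*Q + Q) = 4 - ((2*(2*Q))*Q + Q) = 4 - ((4*Q)*Q + Q) = 4 - (4*Q**2 + Q) = 4 - (Q + 4*Q**2) = 4 + (-Q - 4*Q**2) = 4 - Q - 4*Q**2)
u(n, x) = 5 + n + x
R(t, P) = 3 + P/21 (R(t, P) = 3 - P/(3*(-7)) = 3 - P*(-1)/(3*7) = 3 - (-1)*P/21 = 3 + P/21)
R(-11, u(-3, 3))*(-22) + 6*S(3*(-2)) = (3 + (5 - 3 + 3)/21)*(-22) + 6*(4 - 3*(-2) - 4*(3*(-2))**2) = (3 + (1/21)*5)*(-22) + 6*(4 - 1*(-6) - 4*(-6)**2) = (3 + 5/21)*(-22) + 6*(4 + 6 - 4*36) = (68/21)*(-22) + 6*(4 + 6 - 144) = -1496/21 + 6*(-134) = -1496/21 - 804 = -18380/21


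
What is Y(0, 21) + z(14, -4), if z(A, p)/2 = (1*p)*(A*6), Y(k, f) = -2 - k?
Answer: -674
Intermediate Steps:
z(A, p) = 12*A*p (z(A, p) = 2*((1*p)*(A*6)) = 2*(p*(6*A)) = 2*(6*A*p) = 12*A*p)
Y(0, 21) + z(14, -4) = (-2 - 1*0) + 12*14*(-4) = (-2 + 0) - 672 = -2 - 672 = -674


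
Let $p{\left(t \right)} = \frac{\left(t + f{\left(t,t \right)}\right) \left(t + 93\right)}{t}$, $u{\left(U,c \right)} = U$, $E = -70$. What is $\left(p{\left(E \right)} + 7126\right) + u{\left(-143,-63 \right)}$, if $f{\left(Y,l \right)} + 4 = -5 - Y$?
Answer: $\frac{489017}{70} \approx 6986.0$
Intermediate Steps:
$f{\left(Y,l \right)} = -9 - Y$ ($f{\left(Y,l \right)} = -4 - \left(5 + Y\right) = -9 - Y$)
$p{\left(t \right)} = \frac{-837 - 9 t}{t}$ ($p{\left(t \right)} = \frac{\left(t - \left(9 + t\right)\right) \left(t + 93\right)}{t} = \frac{\left(-9\right) \left(93 + t\right)}{t} = \frac{-837 - 9 t}{t}$)
$\left(p{\left(E \right)} + 7126\right) + u{\left(-143,-63 \right)} = \left(\left(-9 - \frac{837}{-70}\right) + 7126\right) - 143 = \left(\left(-9 - - \frac{837}{70}\right) + 7126\right) - 143 = \left(\left(-9 + \frac{837}{70}\right) + 7126\right) - 143 = \left(\frac{207}{70} + 7126\right) - 143 = \frac{499027}{70} - 143 = \frac{489017}{70}$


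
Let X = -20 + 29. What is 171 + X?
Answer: 180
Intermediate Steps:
X = 9
171 + X = 171 + 9 = 180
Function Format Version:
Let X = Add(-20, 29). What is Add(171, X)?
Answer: 180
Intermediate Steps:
X = 9
Add(171, X) = Add(171, 9) = 180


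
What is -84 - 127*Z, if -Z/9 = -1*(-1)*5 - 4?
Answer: 1059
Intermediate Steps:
Z = -9 (Z = -9*(-1*(-1)*5 - 4) = -9*(1*5 - 4) = -9*(5 - 4) = -9*1 = -9)
-84 - 127*Z = -84 - 127*(-9) = -84 + 1143 = 1059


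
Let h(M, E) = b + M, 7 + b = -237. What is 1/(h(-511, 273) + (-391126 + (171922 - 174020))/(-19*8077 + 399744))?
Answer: -246281/186335379 ≈ -0.0013217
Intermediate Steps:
b = -244 (b = -7 - 237 = -244)
h(M, E) = -244 + M
1/(h(-511, 273) + (-391126 + (171922 - 174020))/(-19*8077 + 399744)) = 1/((-244 - 511) + (-391126 + (171922 - 174020))/(-19*8077 + 399744)) = 1/(-755 + (-391126 - 2098)/(-153463 + 399744)) = 1/(-755 - 393224/246281) = 1/(-186335379/246281) = -246281/186335379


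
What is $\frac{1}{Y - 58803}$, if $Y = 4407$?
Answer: $- \frac{1}{54396} \approx -1.8384 \cdot 10^{-5}$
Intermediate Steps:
$\frac{1}{Y - 58803} = \frac{1}{4407 - 58803} = \frac{1}{-54396} = - \frac{1}{54396}$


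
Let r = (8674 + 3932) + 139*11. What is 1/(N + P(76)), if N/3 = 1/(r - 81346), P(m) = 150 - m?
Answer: 67211/4973611 ≈ 0.013514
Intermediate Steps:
r = 14135 (r = 12606 + 1529 = 14135)
N = -3/67211 (N = 3/(14135 - 81346) = 3/(-67211) = 3*(-1/67211) = -3/67211 ≈ -4.4636e-5)
1/(N + P(76)) = 1/(-3/67211 + (150 - 1*76)) = 1/(-3/67211 + (150 - 76)) = 1/(-3/67211 + 74) = 1/(4973611/67211) = 67211/4973611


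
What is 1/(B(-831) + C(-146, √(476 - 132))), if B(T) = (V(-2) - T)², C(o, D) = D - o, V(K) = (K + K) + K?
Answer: 680771/463449154097 - 2*√86/463449154097 ≈ 1.4689e-6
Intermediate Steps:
V(K) = 3*K (V(K) = 2*K + K = 3*K)
B(T) = (-6 - T)² (B(T) = (3*(-2) - T)² = (-6 - T)²)
1/(B(-831) + C(-146, √(476 - 132))) = 1/((6 - 831)² + (√(476 - 132) - 1*(-146))) = 1/((-825)² + (√344 + 146)) = 1/(680625 + (2*√86 + 146)) = 1/(680625 + (146 + 2*√86)) = 1/(680771 + 2*√86)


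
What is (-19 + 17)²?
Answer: 4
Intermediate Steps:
(-19 + 17)² = (-2)² = 4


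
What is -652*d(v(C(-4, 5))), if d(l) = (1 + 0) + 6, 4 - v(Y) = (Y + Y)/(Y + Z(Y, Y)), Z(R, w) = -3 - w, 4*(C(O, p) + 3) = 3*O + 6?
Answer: -4564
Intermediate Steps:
C(O, p) = -3/2 + 3*O/4 (C(O, p) = -3 + (3*O + 6)/4 = -3 + (6 + 3*O)/4 = -3 + (3/2 + 3*O/4) = -3/2 + 3*O/4)
v(Y) = 4 + 2*Y/3 (v(Y) = 4 - (Y + Y)/(Y + (-3 - Y)) = 4 - 2*Y/(-3) = 4 - 2*Y*(-1)/3 = 4 - (-2)*Y/3 = 4 + 2*Y/3)
d(l) = 7 (d(l) = 1 + 6 = 7)
-652*d(v(C(-4, 5))) = -652*7 = -4564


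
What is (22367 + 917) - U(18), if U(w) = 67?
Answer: 23217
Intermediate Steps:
(22367 + 917) - U(18) = (22367 + 917) - 1*67 = 23284 - 67 = 23217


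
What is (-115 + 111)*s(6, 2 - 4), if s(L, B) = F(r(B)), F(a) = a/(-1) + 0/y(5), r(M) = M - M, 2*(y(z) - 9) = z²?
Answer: 0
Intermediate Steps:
y(z) = 9 + z²/2
r(M) = 0
F(a) = -a (F(a) = a/(-1) + 0/(9 + (½)*5²) = a*(-1) + 0/(9 + (½)*25) = -a + 0/(9 + 25/2) = -a + 0/(43/2) = -a + 0*(2/43) = -a + 0 = -a)
s(L, B) = 0 (s(L, B) = -1*0 = 0)
(-115 + 111)*s(6, 2 - 4) = (-115 + 111)*0 = -4*0 = 0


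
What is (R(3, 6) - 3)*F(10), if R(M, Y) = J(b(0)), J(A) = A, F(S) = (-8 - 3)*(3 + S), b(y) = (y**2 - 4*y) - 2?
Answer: 715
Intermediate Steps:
b(y) = -2 + y**2 - 4*y
F(S) = -33 - 11*S (F(S) = -11*(3 + S) = -33 - 11*S)
R(M, Y) = -2 (R(M, Y) = -2 + 0**2 - 4*0 = -2 + 0 + 0 = -2)
(R(3, 6) - 3)*F(10) = (-2 - 3)*(-33 - 11*10) = -5*(-33 - 110) = -5*(-143) = 715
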